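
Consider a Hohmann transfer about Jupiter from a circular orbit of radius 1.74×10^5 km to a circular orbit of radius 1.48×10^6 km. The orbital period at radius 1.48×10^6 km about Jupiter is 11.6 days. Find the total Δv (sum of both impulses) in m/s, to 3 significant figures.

Δv = 14200 m/s

From Kepler's third law T² = 4π²r³/μ at r = 1.48×10^6 km, T = 11.6 days = 11.6 × 86400 s = 1.00224×10^6 s: μ = 4π²r³/T² = 1.27409×10^8 km³/s².
Semi-major axis of the transfer orbit: a_t = (1.740×10^5 + 1.480×10^6)/2 = 8.270×10^5 km.
Circular speed at r₁: v₁ = √(μ/r₁) = √(1.27409×10^8/1.740×10^5) = 27.06 km/s.
On the transfer ellipse at r₁, v² = μ(2/r − 1/a) gives v_p = √[μ(2/r₁ − 1/a_t)] = 36.20 km/s.
First burn Δv₁ = |v_p − v₁| = 9.140 km/s.
Circular speed at r₂: v₂ = √(μ/r₂) = 9.278 km/s.
Transfer-orbit speed at r₂: v_a = √[μ(2/r₂ − 1/a_t)] = 4.256 km/s.
Second burn Δv₂ = |v₂ − v_a| = 5.022 km/s.
Total Δv = Δv₁ + Δv₂ = 14.16 km/s.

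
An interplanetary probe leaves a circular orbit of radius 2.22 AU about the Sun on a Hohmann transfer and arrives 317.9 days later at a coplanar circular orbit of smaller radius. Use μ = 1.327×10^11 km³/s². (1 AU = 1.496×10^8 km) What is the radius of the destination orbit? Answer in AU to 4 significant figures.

r₂ = 0.6740 AU

In km: r₁ = 2.22 × 1.496×10^8 = 3.32112×10^8 km.
Transfer time t = 317.9 days = 2.746656×10^7 s, and t = π√(a_t³/μ).
So a_t = (μ t²/π²)^(1/3) = (1.327×10^11 × (2.746656×10^7)² / π²)^(1/3) = 2.1647×10^8 km.
Since a_t = (r₁ + r₂)/2, r₂ = 2a_t − r₁ = 2×2.1647×10^8 − 3.32112×10^8 = 1.00828×10^8 km.
In AU: r₂ = 1.00828×10^8 / 1.496×10^8 = 0.6740 AU.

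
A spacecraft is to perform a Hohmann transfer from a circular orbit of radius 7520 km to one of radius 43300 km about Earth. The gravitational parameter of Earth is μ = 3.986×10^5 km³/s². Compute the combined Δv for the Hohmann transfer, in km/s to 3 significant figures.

Δv = 3.61 km/s

The Hohmann ellipse has a_t = (r₁ + r₂)/2 = 25410 km.
At r₁ the circular-orbit speed is v₁ = √(μ/r₁) = 7.2805 km/s.
On the transfer ellipse at r₁, vis-viva gives v_p = √[μ(2/r₁ − 1/a_t)] = 9.5039 km/s.
First burn Δv₁ = |v_p − v₁| = 2.223 km/s.
At r₂, v₂ = √(μ/r₂) = 3.034064 km/s.
Transfer-orbit speed at r₂: v_a = √[μ(2/r₂ − 1/a_t)] = 1.650560 km/s.
Second burn Δv₂ = |v₂ − v_a| = 1.384 km/s.
Total Δv = Δv₁ + Δv₂ = 3.607 km/s.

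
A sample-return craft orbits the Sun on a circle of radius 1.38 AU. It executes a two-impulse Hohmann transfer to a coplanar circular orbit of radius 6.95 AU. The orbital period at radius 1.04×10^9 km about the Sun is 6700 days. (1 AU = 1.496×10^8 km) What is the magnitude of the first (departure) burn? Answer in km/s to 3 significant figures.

Δv₁ = 7.39 km/s

From Kepler's third law T² = 4π²r³/μ at r = 1.04×10^9 km, T = 6700 days = 6700 × 86400 s = 5.7888×10^8 s: μ = 4π²r³/T² = 1.32520×10^11 km³/s².
In km: r₁ = 1.38 × 1.496×10^8 = 2.06448×10^8 km; r₂ = 6.95 × 1.496×10^8 = 1.03972×10^9 km.
Transfer-ellipse semi-major axis a_t = (r₁ + r₂)/2 = (2.06448×10^8 + 1.03972×10^9)/2 = 6.23084×10^8 km.
Circular speed at r = 2.06448×10^8 km: v_c = √(μ/r) = 25.336 km/s.
Vis-viva on the transfer ellipse at r = 2.06448×10^8 km gives v_t = √[μ(2/r − 1/a_t)] = 32.728 km/s.
Δv₁ = |v_t − v_c| = |32.728 − 25.336| = 7.392 km/s.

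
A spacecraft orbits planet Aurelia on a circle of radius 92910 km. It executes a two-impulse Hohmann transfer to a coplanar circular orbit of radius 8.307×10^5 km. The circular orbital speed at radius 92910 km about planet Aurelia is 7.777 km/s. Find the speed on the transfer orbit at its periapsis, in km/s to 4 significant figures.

v = 10.43 km/s

From the circular-orbit relation v² = μ/r at r = 92910 km: μ = v²r = (7.777)² × 92910 = 5.61936×10^6 km³/s².
Semi-major axis of the transfer orbit: a_t = (92910 + 8.307×10^5)/2 = 4.61805×10^5 km.
The periapsis of the transfer ellipse is at r = 92910 km.
Applying v² = μ(2/r − 1/a_t): v = 10.43 km/s.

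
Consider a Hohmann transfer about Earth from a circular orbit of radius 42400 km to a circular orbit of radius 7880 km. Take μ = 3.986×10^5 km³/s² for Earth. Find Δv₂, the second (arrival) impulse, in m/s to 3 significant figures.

Δv₂ = 2120 m/s

Semi-major axis of the transfer orbit: a_t = (42400 + 7880)/2 = 25140 km.
Circular speed at r = 7880 km: v_c = √(μ/r) = 7.112 km/s.
Transfer-orbit speed at the same r (vis-viva, a = a_t): v_t = √[μ(2/r − 1/a_t)] = 9.236 km/s.
Δv₂ = |v_t − v_c| = |9.236 − 7.112| = 2.124 km/s.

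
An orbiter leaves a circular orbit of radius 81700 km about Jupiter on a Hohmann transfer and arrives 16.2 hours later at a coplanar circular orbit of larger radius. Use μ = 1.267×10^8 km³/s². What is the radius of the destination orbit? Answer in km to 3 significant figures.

Transfer time t = 16.2 hours = 58320 s, and t = π√(a_t³/μ).
So a_t = (μ t²/π²)^(1/3) = (1.267×10^8 × (58320)² / π²)^(1/3) = 3.5213×10^5 km.
Since a_t = (r₁ + r₂)/2, r₂ = 2a_t − r₁ = 2×3.5213×10^5 − 81700 = 6.2256×10^5 km.

r₂ = 6.23×10^5 km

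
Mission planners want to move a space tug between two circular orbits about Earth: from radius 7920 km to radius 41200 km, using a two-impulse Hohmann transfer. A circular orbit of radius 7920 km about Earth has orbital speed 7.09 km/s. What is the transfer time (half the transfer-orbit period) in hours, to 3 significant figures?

From the circular-orbit relation v² = μ/r at r = 7920 km: μ = v²r = (7.09)² × 7920 = 3.98123×10^5 km³/s².
Transfer-ellipse semi-major axis a_t = (r₁ + r₂)/2 = (7920 + 41200)/2 = 24560 km.
By Kepler's third law the transfer-orbit period is T = 2π√(a_t³/μ), so t = T/2 = 19160 s.
Converting: 19160 s ÷ 3600 s/hour = 5.32 hours.

t = 5.32 hours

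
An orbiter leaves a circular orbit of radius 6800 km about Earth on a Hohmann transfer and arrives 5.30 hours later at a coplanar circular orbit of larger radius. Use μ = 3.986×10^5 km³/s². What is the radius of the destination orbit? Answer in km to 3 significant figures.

r₂ = 42200 km

Transfer time t = 5.30 hours = 19080 s, and t = π√(a_t³/μ).
So a_t = (μ t²/π²)^(1/3) = (3.986×10^5 × (19080)² / π²)^(1/3) = 24498 km.
Since a_t = (r₁ + r₂)/2, r₂ = 2a_t − r₁ = 2×24498 − 6800 = 42196 km.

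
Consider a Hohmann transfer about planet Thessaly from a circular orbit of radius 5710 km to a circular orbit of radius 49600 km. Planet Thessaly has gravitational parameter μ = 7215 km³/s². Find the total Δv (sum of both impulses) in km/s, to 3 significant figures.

Transfer-ellipse semi-major axis a_t = (r₁ + r₂)/2 = (5710 + 49600)/2 = 27655 km.
At r₁ the circular-orbit speed is v₁ = √(μ/r₁) = 1.1241 km/s.
Transfer-orbit speed at r₁ (vis-viva): v_p = √[μ(2/r₁ − 1/a_t)] = 1.5054 km/s.
First burn Δv₁ = |v_p − v₁| = 0.3813 km/s.
At r₂, v₂ = √(μ/r₂) = 0.3814 km/s.
Transfer-orbit speed at r₂: v_a = √[μ(2/r₂ − 1/a_t)] = 0.1733 km/s.
Second burn Δv₂ = |v₂ − v_a| = 0.2081 km/s.
Δv = Δv₁ + Δv₂ = 0.3813 + 0.2081 = 0.5894 km/s.

Δv = 0.589 km/s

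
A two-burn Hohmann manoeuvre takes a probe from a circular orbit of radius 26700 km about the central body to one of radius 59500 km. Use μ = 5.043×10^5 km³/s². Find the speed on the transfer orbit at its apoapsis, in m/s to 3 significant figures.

v = 2290 m/s

Transfer-ellipse semi-major axis a_t = (r₁ + r₂)/2 = (26700 + 59500)/2 = 43100 km.
At apoapsis, r = 59500 km.
Vis-viva: v = √[μ(2/r − 1/a_t)] = √[5.043×10^5 × (2/59500 − 1/43100)] = 2.291 km/s.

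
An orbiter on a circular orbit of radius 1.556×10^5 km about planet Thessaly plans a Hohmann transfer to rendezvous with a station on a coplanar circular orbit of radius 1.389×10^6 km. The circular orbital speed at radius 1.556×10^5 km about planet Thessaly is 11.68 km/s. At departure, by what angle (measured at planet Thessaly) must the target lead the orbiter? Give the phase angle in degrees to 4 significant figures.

φ = 105.4°

From the circular-orbit relation v² = μ/r at r = 1.556×10^5 km: μ = v²r = (11.68)² × 1.556×10^5 = 2.12273×10^7 km³/s².
Transfer-ellipse semi-major axis a_t = (r₁ + r₂)/2 = (1.556×10^5 + 1.389×10^6)/2 = 7.723×10^5 km.
The half-period of the transfer ellipse is t = π√(a_t³/μ) = 4.6279×10^5 s.
The target's mean motion on its circular orbit is ω₂ = √(μ/r₂³) = 2.8145×10^-6 rad/s.
Angle swept by the target during transfer: ω₂·t = 1.3025 rad = 74.63°.
Arrival is 180° from departure on the ellipse, so φ = 180° − 74.63° = 105.4°.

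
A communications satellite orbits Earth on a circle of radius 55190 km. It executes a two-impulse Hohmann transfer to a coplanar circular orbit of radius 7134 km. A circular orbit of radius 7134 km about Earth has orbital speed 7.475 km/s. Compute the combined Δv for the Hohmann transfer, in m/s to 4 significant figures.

From the circular-orbit relation v² = μ/r at r = 7134 km: μ = v²r = (7.475)² × 7134 = 3.98617×10^5 km³/s².
Transfer-ellipse semi-major axis a_t = (r₁ + r₂)/2 = (55190 + 7134)/2 = 31162 km.
Circular speed at r₁: v₁ = √(μ/r₁) = √(3.98617×10^5/55190) = 2.6875 km/s.
On the transfer ellipse at r₁, vis-viva gives v_a = √[μ(2/r₁ − 1/a_t)] = 1.2859 km/s.
First burn Δv₁ = |v_a − v₁| = 1.4016 km/s.
Circular speed at r₂: v₂ = √(μ/r₂) = 7.4750 km/s.
Transfer-orbit speed at r₂: v_p = √[μ(2/r₂ − 1/a_t)] = 9.9478 km/s.
Second burn Δv₂ = |v₂ − v_p| = 2.4728 km/s.
Total Δv = Δv₁ + Δv₂ = 3.874 km/s.

Δv = 3874 m/s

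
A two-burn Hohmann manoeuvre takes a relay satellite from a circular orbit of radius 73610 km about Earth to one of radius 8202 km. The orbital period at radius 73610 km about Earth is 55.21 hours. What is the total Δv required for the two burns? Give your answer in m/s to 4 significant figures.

From Kepler's third law T² = 4π²r³/μ at r = 73610 km, T = 55.21 hours = 55.21 × 3600 s = 1.98756×10^5 s: μ = 4π²r³/T² = 3.98593×10^5 km³/s².
The Hohmann ellipse has a_t = (r₁ + r₂)/2 = 40906 km.
Circular speed at r₁: v₁ = √(μ/r₁) = √(3.98593×10^5/73610) = 2.327 km/s.
On the transfer ellipse at r₁, v² = μ(2/r − 1/a) gives v_a = √[μ(2/r₁ − 1/a_t)] = 1.042 km/s.
First burn Δv₁ = |v_a − v₁| = 1.285 km/s.
Circular speed at r₂: v₂ = √(μ/r₂) = 6.971 km/s.
Transfer-orbit speed at r₂: v_p = √[μ(2/r₂ − 1/a_t)] = 9.351 km/s.
Second burn Δv₂ = |v₂ − v_p| = 2.380 km/s.
Total Δv = Δv₁ + Δv₂ = 3.665 km/s.

Δv = 3665 m/s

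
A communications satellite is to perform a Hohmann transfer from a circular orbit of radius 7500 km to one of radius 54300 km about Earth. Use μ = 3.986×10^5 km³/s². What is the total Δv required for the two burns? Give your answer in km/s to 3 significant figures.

Δv = 3.75 km/s

Transfer-ellipse semi-major axis a_t = (r₁ + r₂)/2 = (7500 + 54300)/2 = 30900 km.
At r₁ the circular-orbit speed is v₁ = √(μ/r₁) = 7.29018 km/s.
Transfer-orbit speed at r₁ (vis-viva equation): v_p = √[μ(2/r₁ − 1/a_t)] = 9.66404 km/s.
First burn Δv₁ = |v_p − v₁| = 2.37386 km/s.
Circular speed at r₂: v₂ = √(μ/r₂) = 2.70937 km/s.
Transfer-orbit speed at r₂: v_a = √[μ(2/r₂ − 1/a_t)] = 1.33481 km/s.
Second burn Δv₂ = |v₂ − v_a| = 1.37456 km/s.
Total Δv = Δv₁ + Δv₂ = 3.748 km/s.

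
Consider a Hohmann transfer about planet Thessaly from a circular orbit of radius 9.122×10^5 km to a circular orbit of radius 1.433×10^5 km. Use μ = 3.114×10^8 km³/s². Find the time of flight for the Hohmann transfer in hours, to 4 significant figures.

The Hohmann ellipse has a_t = (r₁ + r₂)/2 = 5.2775×10^5 km.
By Kepler's third law the transfer-orbit period is T = 2π√(a_t³/μ), so t = T/2 = 68250 s.
Converting: 68250 s ÷ 3600 s/hour = 18.96 hours.

t = 18.96 hours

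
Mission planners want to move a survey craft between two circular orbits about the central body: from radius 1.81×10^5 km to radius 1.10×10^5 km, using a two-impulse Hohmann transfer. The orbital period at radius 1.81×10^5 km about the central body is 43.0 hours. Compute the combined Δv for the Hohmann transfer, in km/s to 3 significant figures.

From Kepler's third law T² = 4π²r³/μ at r = 1.81×10^5 km, T = 43.0 hours = 43.0 × 3600 s = 1.548×10^5 s: μ = 4π²r³/T² = 9.76908×10^6 km³/s².
Transfer-ellipse semi-major axis a_t = (r₁ + r₂)/2 = (1.810×10^5 + 1.100×10^5)/2 = 1.455×10^5 km.
Circular speed at r₁: v₁ = √(μ/r₁) = √(9.76908×10^6/1.810×10^5) = 7.3466 km/s.
Transfer-orbit speed at r₁ (vis-viva equation): v_a = √[μ(2/r₁ − 1/a_t)] = 6.3878 km/s.
First burn Δv₁ = |v_a − v₁| = 0.9588 km/s.
Circular speed at r₂: v₂ = √(μ/r₂) = 9.4239 km/s.
Transfer-orbit speed at r₂: v_p = √[μ(2/r₂ − 1/a_t)] = 10.511 km/s.
Second burn Δv₂ = |v₂ − v_p| = 1.087 km/s.
Total Δv = Δv₁ + Δv₂ = 2.046 km/s.

Δv = 2.05 km/s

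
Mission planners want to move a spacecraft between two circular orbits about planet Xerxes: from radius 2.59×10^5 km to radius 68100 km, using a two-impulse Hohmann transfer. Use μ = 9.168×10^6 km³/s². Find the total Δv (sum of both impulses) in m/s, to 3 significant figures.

Δv = 5110 m/s

Semi-major axis of the transfer orbit: a_t = (2.590×10^5 + 68100)/2 = 1.6355×10^5 km.
Circular speed at r₁: v₁ = √(μ/r₁) = √(9.168×10^6/2.590×10^5) = 5.9496 km/s.
Transfer-orbit speed at r₁ (vis-viva): v_a = √[μ(2/r₁ − 1/a_t)] = 3.8392 km/s.
First burn Δv₁ = |v_a − v₁| = 2.1104 km/s.
At r₂, v₂ = √(μ/r₂) = 11.6028 km/s.
Transfer-orbit speed at r₂: v_p = √[μ(2/r₂ − 1/a_t)] = 14.6012 km/s.
Second burn Δv₂ = |v₂ − v_p| = 2.9984 km/s.
Δv = Δv₁ + Δv₂ = 2.1104 + 2.9984 = 5.109 km/s.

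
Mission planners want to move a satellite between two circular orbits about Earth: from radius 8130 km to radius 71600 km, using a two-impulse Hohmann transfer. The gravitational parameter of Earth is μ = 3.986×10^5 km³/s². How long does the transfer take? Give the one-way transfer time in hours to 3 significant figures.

t = 11.0 hours

Transfer-ellipse semi-major axis a_t = (r₁ + r₂)/2 = (8130 + 71600)/2 = 39865 km.
Half the transfer-orbit period gives t = π√(a_t³/μ) = 39610 s.
Converting: 39610 s ÷ 3600 s/hour = 11.0 hours.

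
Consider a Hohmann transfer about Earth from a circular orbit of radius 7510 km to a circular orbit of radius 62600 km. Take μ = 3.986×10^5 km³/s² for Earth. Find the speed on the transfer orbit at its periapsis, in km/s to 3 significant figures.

v = 9.74 km/s

Semi-major axis of the transfer orbit: a_t = (7510 + 62600)/2 = 35055 km.
The periapsis of the transfer ellipse is at r = 7510 km.
Vis-viva: v = √[μ(2/r − 1/a_t)] = √[3.986×10^5 × (2/7510 − 1/35055)] = 9.736 km/s.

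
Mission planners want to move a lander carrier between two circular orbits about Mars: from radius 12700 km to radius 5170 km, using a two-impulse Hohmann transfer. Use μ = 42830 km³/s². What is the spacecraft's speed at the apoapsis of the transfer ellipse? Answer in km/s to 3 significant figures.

v = 1.40 km/s

Transfer-ellipse semi-major axis a_t = (r₁ + r₂)/2 = (12700 + 5170)/2 = 8935 km.
At apoapsis, r = 12700 km.
Vis-viva: v = √[μ(2/r − 1/a_t)] = √[42830 × (2/12700 − 1/8935)] = 1.397 km/s.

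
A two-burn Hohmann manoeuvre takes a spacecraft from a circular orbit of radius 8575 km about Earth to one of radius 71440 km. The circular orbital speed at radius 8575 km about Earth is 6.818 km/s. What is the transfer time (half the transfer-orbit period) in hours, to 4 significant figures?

t = 11.06 hours

From the circular-orbit relation v² = μ/r at r = 8575 km: μ = v²r = (6.818)² × 8575 = 3.98610×10^5 km³/s².
Transfer-ellipse semi-major axis a_t = (r₁ + r₂)/2 = (8575 + 71440)/2 = 40007.5 km.
By Kepler's third law the transfer-orbit period is T = 2π√(a_t³/μ), so t = T/2 = 39820 s.
Converting: 39820 s ÷ 3600 s/hour = 11.06 hours.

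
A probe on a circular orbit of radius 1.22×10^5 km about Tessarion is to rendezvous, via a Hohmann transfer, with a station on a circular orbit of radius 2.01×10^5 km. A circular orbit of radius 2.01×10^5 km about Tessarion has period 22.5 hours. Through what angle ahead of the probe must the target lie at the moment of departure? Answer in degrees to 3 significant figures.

φ = 50.4°

From Kepler's third law T² = 4π²r³/μ at r = 2.01×10^5 km, T = 22.5 hours = 22.5 × 3600 s = 81000 s: μ = 4π²r³/T² = 4.88627×10^7 km³/s².
Semi-major axis of the transfer orbit: a_t = (1.220×10^5 + 2.010×10^5)/2 = 1.615×10^5 km.
Transfer time t = π√(a_t³/μ) = 29169 s.
Target angular speed ω₂ = √(μ/r₂³) = 7.7570×10^-5 rad/s.
Angle swept by the target during transfer: ω₂·t = 2.2626 rad = 129.6°.
Arrival is 180° from departure on the ellipse, so φ = 180° − 129.6° = 50.4°.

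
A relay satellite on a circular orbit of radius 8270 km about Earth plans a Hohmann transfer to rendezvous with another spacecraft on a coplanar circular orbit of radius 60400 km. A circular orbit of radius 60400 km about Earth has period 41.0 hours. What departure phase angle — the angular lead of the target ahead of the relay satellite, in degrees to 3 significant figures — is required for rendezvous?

From Kepler's third law T² = 4π²r³/μ at r = 60400 km, T = 41.0 hours = 41.0 × 3600 s = 1.476×10^5 s: μ = 4π²r³/T² = 3.99299×10^5 km³/s².
Semi-major axis of the transfer orbit: a_t = (8270 + 60400)/2 = 34335 km.
The half-period of the transfer ellipse is t = π√(a_t³/μ) = 31630 s.
Target angular speed ω₂ = √(μ/r₂³) = 4.257×10^-5 rad/s.
Angle swept by the target during transfer: ω₂·t = 1.3465 rad = 77.15°.
Arrival is 180° from departure on the ellipse, so φ = 180° − 77.15° = 103°.

φ = 103°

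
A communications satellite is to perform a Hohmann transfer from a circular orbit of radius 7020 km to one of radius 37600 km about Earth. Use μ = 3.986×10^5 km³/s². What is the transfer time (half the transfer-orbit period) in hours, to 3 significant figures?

The Hohmann ellipse has a_t = (r₁ + r₂)/2 = 22310 km.
Half the transfer-orbit period gives t = π√(a_t³/μ) = 16580 s.
Converting: 16580 s ÷ 3600 s/hour = 4.61 hours.

t = 4.61 hours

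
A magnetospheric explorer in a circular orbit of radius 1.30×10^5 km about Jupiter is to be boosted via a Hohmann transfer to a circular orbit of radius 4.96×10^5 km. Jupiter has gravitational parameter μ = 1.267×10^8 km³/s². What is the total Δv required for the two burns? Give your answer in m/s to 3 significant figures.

Δv = 13800 m/s

The Hohmann ellipse has a_t = (r₁ + r₂)/2 = 3.130×10^5 km.
At r₁ the circular-orbit speed is v₁ = √(μ/r₁) = 31.21883 km/s.
Transfer-orbit speed at r₁ (vis-viva equation): v_p = √[μ(2/r₁ − 1/a_t)] = 39.29934 km/s.
First burn Δv₁ = |v_p − v₁| = 8.081 km/s.
At r₂, v₂ = √(μ/r₂) = 15.9826 km/s.
Transfer-orbit speed at r₂: v_a = √[μ(2/r₂ − 1/a_t)] = 10.3002 km/s.
Second burn Δv₂ = |v₂ − v_a| = 5.682 km/s.
Δv = Δv₁ + Δv₂ = 8.081 + 5.682 = 13.76 km/s.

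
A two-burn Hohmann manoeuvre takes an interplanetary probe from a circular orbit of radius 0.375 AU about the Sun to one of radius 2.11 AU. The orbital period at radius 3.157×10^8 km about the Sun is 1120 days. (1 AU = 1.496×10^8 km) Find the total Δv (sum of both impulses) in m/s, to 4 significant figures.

From Kepler's third law T² = 4π²r³/μ at r = 3.157×10^8 km, T = 1120 days = 1120 × 86400 s = 9.6768×10^7 s: μ = 4π²r³/T² = 1.32654×10^11 km³/s².
In km: r₁ = 0.375 × 1.496×10^8 = 5.610×10^7 km; r₂ = 2.11 × 1.496×10^8 = 3.15656×10^8 km.
Transfer-ellipse semi-major axis a_t = (r₁ + r₂)/2 = (5.610×10^7 + 3.15656×10^8)/2 = 1.85878×10^8 km.
Circular speed at r₁: v₁ = √(μ/r₁) = √(1.32654×10^11/5.610×10^7) = 48.63 km/s.
Transfer-orbit speed at r₁ (vis-viva): v_p = √[μ(2/r₁ − 1/a_t)] = 63.37 km/s.
First burn Δv₁ = |v_p − v₁| = 14.74 km/s.
At r₂, v₂ = √(μ/r₂) = 20.500 km/s.
Transfer-orbit speed at r₂: v_a = √[μ(2/r₂ − 1/a_t)] = 11.262 km/s.
Second burn Δv₂ = |v₂ − v_a| = 9.238 km/s.
Total Δv = Δv₁ + Δv₂ = 23.98 km/s.

Δv = 23980 m/s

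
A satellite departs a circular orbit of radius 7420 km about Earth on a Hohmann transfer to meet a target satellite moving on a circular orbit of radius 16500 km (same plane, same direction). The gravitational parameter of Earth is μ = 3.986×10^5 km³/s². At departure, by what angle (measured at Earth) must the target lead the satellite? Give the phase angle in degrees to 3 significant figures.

φ = 68.9°

Semi-major axis of the transfer orbit: a_t = (7420 + 16500)/2 = 11960 km.
Transfer time t = π√(a_t³/μ) = 6508 s.
The target's mean motion on its circular orbit is ω₂ = √(μ/r₂³) = 2.979×10^-4 rad/s.
Angle swept by the target during transfer: ω₂·t = 1.939 rad = 111.1°.
The satellite traverses 180° on the transfer ellipse, so the target must lead by 180° − 111.1° = 68.9°.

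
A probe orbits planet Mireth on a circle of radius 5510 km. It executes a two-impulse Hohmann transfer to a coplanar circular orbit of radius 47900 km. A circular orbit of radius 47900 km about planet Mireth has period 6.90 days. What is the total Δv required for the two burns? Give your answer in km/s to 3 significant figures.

Δv = 0.781 km/s

From Kepler's third law T² = 4π²r³/μ at r = 47900 km, T = 6.90 days = 6.90 × 86400 s = 5.9616×10^5 s: μ = 4π²r³/T² = 12207.9 km³/s².
Transfer-ellipse semi-major axis a_t = (r₁ + r₂)/2 = (5510 + 47900)/2 = 26705 km.
Circular speed at r₁: v₁ = √(μ/r₁) = √(12207.9/5510) = 1.488 km/s.
On the transfer ellipse at r₁, v² = μ(2/r − 1/a) gives v_p = √[μ(2/r₁ − 1/a_t)] = 1.993 km/s.
First burn Δv₁ = |v_p − v₁| = 0.5050 km/s.
At r₂, v₂ = √(μ/r₂) = 0.5048 km/s.
Transfer-orbit speed at r₂: v_a = √[μ(2/r₂ − 1/a_t)] = 0.2293 km/s.
Second burn Δv₂ = |v₂ − v_a| = 0.2755 km/s.
Total Δv = Δv₁ + Δv₂ = 0.7805 km/s.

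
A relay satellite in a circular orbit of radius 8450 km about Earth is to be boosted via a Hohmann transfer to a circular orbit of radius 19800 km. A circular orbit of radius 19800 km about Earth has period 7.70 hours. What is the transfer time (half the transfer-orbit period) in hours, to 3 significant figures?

t = 2.32 hours

From Kepler's third law T² = 4π²r³/μ at r = 19800 km, T = 7.70 hours = 7.70 × 3600 s = 27720 s: μ = 4π²r³/T² = 3.98813×10^5 km³/s².
Semi-major axis of the transfer orbit: a_t = (8450 + 19800)/2 = 14125 km.
Half the transfer-orbit period gives t = π√(a_t³/μ) = 8351 s.
Converting: 8351 s ÷ 3600 s/hour = 2.32 hours.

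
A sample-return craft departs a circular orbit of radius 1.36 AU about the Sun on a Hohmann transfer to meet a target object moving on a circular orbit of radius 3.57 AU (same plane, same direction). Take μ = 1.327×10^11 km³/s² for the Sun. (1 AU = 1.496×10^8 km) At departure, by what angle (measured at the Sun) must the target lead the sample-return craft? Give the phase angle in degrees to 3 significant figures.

In km: r₁ = 1.36 × 1.496×10^8 = 2.03456×10^8 km; r₂ = 3.57 × 1.496×10^8 = 5.34072×10^8 km.
The Hohmann ellipse has a_t = (r₁ + r₂)/2 = 3.68764×10^8 km.
The half-period of the transfer ellipse is t = π√(a_t³/μ) = 6.1071×10^7 s.
The target's mean motion on its circular orbit is ω₂ = √(μ/r₂³) = 2.9515×10^-8 rad/s.
Angle swept by the target during transfer: ω₂·t = 1.8025 rad = 103.3°.
The sample-return craft traverses 180° on the transfer ellipse, so the target must lead by 180° − 103.3° = 76.7°.

φ = 76.7°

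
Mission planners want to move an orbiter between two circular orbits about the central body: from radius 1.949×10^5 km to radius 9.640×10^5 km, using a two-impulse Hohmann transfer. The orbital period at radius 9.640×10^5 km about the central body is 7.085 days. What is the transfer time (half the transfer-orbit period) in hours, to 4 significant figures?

t = 39.62 hours

From Kepler's third law T² = 4π²r³/μ at r = 9.640×10^5 km, T = 7.085 days = 7.085 × 86400 s = 6.12144×10^5 s: μ = 4π²r³/T² = 9.43808×10^7 km³/s².
Transfer-ellipse semi-major axis a_t = (r₁ + r₂)/2 = (1.949×10^5 + 9.640×10^5)/2 = 5.7945×10^5 km.
By Kepler's third law the transfer-orbit period is T = 2π√(a_t³/μ), so t = T/2 = 1.4264×10^5 s.
Converting: 1.4264×10^5 s ÷ 3600 s/hour = 39.62 hours.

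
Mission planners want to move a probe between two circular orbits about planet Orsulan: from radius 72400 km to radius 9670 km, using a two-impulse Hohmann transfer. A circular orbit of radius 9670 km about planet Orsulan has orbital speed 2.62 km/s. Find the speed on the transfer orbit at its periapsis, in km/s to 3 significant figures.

v = 3.48 km/s

From the circular-orbit relation v² = μ/r at r = 9670 km: μ = v²r = (2.62)² × 9670 = 66378.7 km³/s².
The Hohmann ellipse has a_t = (r₁ + r₂)/2 = 41035 km.
The periapsis of the transfer ellipse is at r = 9670 km.
Vis-viva: v = √[μ(2/r − 1/a_t)] = √[66378.7 × (2/9670 − 1/41035)] = 3.480 km/s.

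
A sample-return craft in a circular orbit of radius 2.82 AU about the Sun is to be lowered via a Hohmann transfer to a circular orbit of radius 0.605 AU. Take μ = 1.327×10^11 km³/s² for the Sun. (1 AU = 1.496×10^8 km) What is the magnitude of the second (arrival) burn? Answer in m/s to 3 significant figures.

Δv₂ = 10800 m/s

In km: r₁ = 2.82 × 1.496×10^8 = 4.21872×10^8 km; r₂ = 0.605 × 1.496×10^8 = 9.0508×10^7 km.
The Hohmann ellipse has a_t = (r₁ + r₂)/2 = 2.5619×10^8 km.
On the circular orbit at r = 9.0508×10^7 km, v_c = √(μ/r) = 38.29 km/s.
Vis-viva on the transfer ellipse at r = 9.0508×10^7 km gives v_t = √[μ(2/r − 1/a_t)] = 49.14 km/s.
Δv₂ = |v_t − v_c| = |49.14 − 38.29| = 10.85 km/s.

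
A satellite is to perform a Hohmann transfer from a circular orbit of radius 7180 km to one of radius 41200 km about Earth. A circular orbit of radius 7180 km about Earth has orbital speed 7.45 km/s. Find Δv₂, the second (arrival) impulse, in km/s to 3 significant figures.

From the circular-orbit relation v² = μ/r at r = 7180 km: μ = v²r = (7.45)² × 7180 = 3.98508×10^5 km³/s².
The Hohmann ellipse has a_t = (r₁ + r₂)/2 = 24190 km.
On the circular orbit at r = 41200 km, v_c = √(μ/r) = 3.110 km/s.
Transfer-orbit speed at the same r (vis-viva, a = a_t): v_t = √[μ(2/r − 1/a_t)] = 1.694 km/s.
Δv₂ = |v_t − v_c| = |1.694 − 3.110| = 1.416 km/s.

Δv₂ = 1.42 km/s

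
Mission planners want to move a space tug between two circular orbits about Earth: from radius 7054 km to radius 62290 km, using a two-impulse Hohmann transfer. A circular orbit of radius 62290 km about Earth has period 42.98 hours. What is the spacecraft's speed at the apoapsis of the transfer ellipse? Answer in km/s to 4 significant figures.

v = 1.141 km/s

From Kepler's third law T² = 4π²r³/μ at r = 62290 km, T = 42.98 hours = 42.98 × 3600 s = 1.54728×10^5 s: μ = 4π²r³/T² = 3.98545×10^5 km³/s².
Transfer-ellipse semi-major axis a_t = (r₁ + r₂)/2 = (7054 + 62290)/2 = 34672 km.
The apoapsis of the transfer ellipse is at r = 62290 km.
Applying v² = μ(2/r − 1/a_t): v = 1.141 km/s.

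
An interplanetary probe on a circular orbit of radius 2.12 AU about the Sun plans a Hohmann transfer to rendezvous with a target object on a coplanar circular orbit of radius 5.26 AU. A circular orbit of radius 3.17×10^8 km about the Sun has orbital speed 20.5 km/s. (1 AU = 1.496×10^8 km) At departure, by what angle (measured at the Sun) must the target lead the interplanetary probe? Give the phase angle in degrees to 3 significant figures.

From the circular-orbit relation v² = μ/r at r = 3.17×10^8 km: μ = v²r = (20.5)² × 3.17×10^8 = 1.33219×10^11 km³/s².
In km: r₁ = 2.12 × 1.496×10^8 = 3.17152×10^8 km; r₂ = 5.26 × 1.496×10^8 = 7.86896×10^8 km.
Semi-major axis of the transfer orbit: a_t = (3.17152×10^8 + 7.86896×10^8)/2 = 5.52024×10^8 km.
Transfer time t = π√(a_t³/μ) = 1.116×10^8 s.
The target's mean motion on its circular orbit is ω₂ = √(μ/r₂³) = 1.654×10^-8 rad/s.
Angle swept by the target during transfer: ω₂·t = 1.846 rad = 105.8°.
The interplanetary probe traverses 180° on the transfer ellipse, so the target must lead by 180° − 105.8° = 74.2°.

φ = 74.2°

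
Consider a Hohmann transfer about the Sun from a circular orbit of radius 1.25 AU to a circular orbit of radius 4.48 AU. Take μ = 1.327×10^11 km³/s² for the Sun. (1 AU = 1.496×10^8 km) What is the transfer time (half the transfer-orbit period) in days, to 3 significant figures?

In km: r₁ = 1.25 × 1.496×10^8 = 1.870×10^8 km; r₂ = 4.48 × 1.496×10^8 = 6.70208×10^8 km.
Semi-major axis of the transfer orbit: a_t = (1.870×10^8 + 6.70208×10^8)/2 = 4.28604×10^8 km.
Half the transfer-orbit period gives t = π√(a_t³/μ) = 7.652×10^7 s.
Converting: 7.652×10^7 s ÷ 86400 s/day = 886 days.

t = 886 days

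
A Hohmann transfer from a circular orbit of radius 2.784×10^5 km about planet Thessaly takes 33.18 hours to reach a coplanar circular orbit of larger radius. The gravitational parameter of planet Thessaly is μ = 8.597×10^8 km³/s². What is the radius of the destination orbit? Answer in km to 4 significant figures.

Transfer time t = 33.18 hours = 1.19448×10^5 s, and t = π√(a_t³/μ).
So a_t = (μ t²/π²)^(1/3) = (8.597×10^8 × (1.19448×10^5)² / π²)^(1/3) = 1.0751×10^6 km.
Since a_t = (r₁ + r₂)/2, r₂ = 2a_t − r₁ = 2×1.0751×10^6 − 2.784×10^5 = 1.8718×10^6 km.

r₂ = 1.872×10^6 km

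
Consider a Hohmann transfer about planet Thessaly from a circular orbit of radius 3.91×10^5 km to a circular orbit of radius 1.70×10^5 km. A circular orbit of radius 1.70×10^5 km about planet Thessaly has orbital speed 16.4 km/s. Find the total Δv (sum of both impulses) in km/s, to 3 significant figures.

Δv = 5.36 km/s

From the circular-orbit relation v² = μ/r at r = 1.70×10^5 km: μ = v²r = (16.4)² × 1.70×10^5 = 4.57232×10^7 km³/s².
Transfer-ellipse semi-major axis a_t = (r₁ + r₂)/2 = (3.910×10^5 + 1.700×10^5)/2 = 2.805×10^5 km.
At r₁ the circular-orbit speed is v₁ = √(μ/r₁) = 10.814 km/s.
Transfer-orbit speed at r₁ (v² = μ(2/r − 1/a)): v_a = √[μ(2/r₁ − 1/a_t)] = 8.4186 km/s.
First burn Δv₁ = |v_a − v₁| = 2.395 km/s.
Circular speed at r₂: v₂ = √(μ/r₂) = 16.400 km/s.
Transfer-orbit speed at r₂: v_p = √[μ(2/r₂ − 1/a_t)] = 19.363 km/s.
Second burn Δv₂ = |v₂ − v_p| = 2.963 km/s.
Total Δv = Δv₁ + Δv₂ = 5.358 km/s.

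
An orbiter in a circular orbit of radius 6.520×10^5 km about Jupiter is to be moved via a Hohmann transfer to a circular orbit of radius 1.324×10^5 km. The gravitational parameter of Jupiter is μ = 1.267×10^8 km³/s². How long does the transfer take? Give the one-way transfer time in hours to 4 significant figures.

Semi-major axis of the transfer orbit: a_t = (6.520×10^5 + 1.324×10^5)/2 = 3.922×10^5 km.
By Kepler's third law the transfer-orbit period is T = 2π√(a_t³/μ), so t = T/2 = 68550 s.
Converting: 68550 s ÷ 3600 s/hour = 19.04 hours.

t = 19.04 hours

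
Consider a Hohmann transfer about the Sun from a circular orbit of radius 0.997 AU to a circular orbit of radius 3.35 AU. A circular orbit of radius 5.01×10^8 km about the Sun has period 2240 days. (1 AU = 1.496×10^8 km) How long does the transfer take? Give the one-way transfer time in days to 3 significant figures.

t = 586 days

From Kepler's third law T² = 4π²r³/μ at r = 5.01×10^8 km, T = 2240 days = 2240 × 86400 s = 1.93536×10^8 s: μ = 4π²r³/T² = 1.32541×10^11 km³/s².
In km: r₁ = 0.997 × 1.496×10^8 = 1.491512×10^8 km; r₂ = 3.35 × 1.496×10^8 = 5.0116×10^8 km.
The Hohmann ellipse has a_t = (r₁ + r₂)/2 = 3.251556×10^8 km.
Transfer time t = π√(a_t³/μ) = π√((3.251556×10^8)³ / 1.32541×10^11) = 5.060×10^7 s.
Converting: 5.060×10^7 s ÷ 86400 s/day = 586 days.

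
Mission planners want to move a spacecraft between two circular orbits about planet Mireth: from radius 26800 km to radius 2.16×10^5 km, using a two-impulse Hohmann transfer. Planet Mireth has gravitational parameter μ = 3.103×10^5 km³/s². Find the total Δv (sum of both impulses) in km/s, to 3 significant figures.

Δv = 1.77 km/s

Transfer-ellipse semi-major axis a_t = (r₁ + r₂)/2 = (26800 + 2.160×10^5)/2 = 1.214×10^5 km.
At r₁ the circular-orbit speed is v₁ = √(μ/r₁) = 3.4027 km/s.
Transfer-orbit speed at r₁ (vis-viva equation): v_p = √[μ(2/r₁ − 1/a_t)] = 4.5388 km/s.
First burn Δv₁ = |v_p − v₁| = 1.1361 km/s.
At r₂, v₂ = √(μ/r₂) = 1.19857 km/s.
Transfer-orbit speed at r₂: v_a = √[μ(2/r₂ − 1/a_t)] = 0.563147 km/s.
Second burn Δv₂ = |v₂ − v_a| = 0.63542 km/s.
Total Δv = Δv₁ + Δv₂ = 1.772 km/s.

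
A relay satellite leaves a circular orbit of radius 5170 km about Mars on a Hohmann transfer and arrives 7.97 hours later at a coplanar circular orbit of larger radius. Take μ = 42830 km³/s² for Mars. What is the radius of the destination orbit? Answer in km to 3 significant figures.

r₂ = 25400 km

Transfer time t = 7.97 hours = 28692 s, and t = π√(a_t³/μ).
So a_t = (μ t²/π²)^(1/3) = (42830 × (28692)² / π²)^(1/3) = 15287 km.
Since a_t = (r₁ + r₂)/2, r₂ = 2a_t − r₁ = 2×15287 − 5170 = 25404 km.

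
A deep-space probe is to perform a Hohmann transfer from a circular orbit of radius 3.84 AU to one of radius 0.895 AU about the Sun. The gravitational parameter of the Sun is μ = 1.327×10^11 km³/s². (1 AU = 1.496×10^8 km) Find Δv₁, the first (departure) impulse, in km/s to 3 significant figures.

In km: r₁ = 3.84 × 1.496×10^8 = 5.74464×10^8 km; r₂ = 0.895 × 1.496×10^8 = 1.33892×10^8 km.
Semi-major axis of the transfer orbit: a_t = (5.74464×10^8 + 1.33892×10^8)/2 = 3.54178×10^8 km.
Circular speed at r = 5.74464×10^8 km: v_c = √(μ/r) = 15.199 km/s.
Transfer-orbit speed at the same r (vis-viva, a = a_t): v_t = √[μ(2/r − 1/a_t)] = 9.3448 km/s.
Δv₁ = |v_t − v_c| = |9.3448 − 15.199| = 5.854 km/s.

Δv₁ = 5.85 km/s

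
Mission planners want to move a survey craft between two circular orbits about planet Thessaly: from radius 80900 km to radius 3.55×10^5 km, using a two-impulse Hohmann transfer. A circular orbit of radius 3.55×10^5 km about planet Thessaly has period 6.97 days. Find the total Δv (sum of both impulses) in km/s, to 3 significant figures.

From Kepler's third law T² = 4π²r³/μ at r = 3.55×10^5 km, T = 6.97 days = 6.97 × 86400 s = 6.02208×10^5 s: μ = 4π²r³/T² = 4.87026×10^6 km³/s².
The Hohmann ellipse has a_t = (r₁ + r₂)/2 = 2.1795×10^5 km.
Circular speed at r₁: v₁ = √(μ/r₁) = √(4.87026×10^6/80900) = 7.7589 km/s.
Transfer-orbit speed at r₁ (vis-viva): v_p = √[μ(2/r₁ − 1/a_t)] = 9.9023 km/s.
First burn Δv₁ = |v_p − v₁| = 2.1434 km/s.
At r₂, v₂ = √(μ/r₂) = 3.7039 km/s.
Transfer-orbit speed at r₂: v_a = √[μ(2/r₂ − 1/a_t)] = 2.2566 km/s.
Second burn Δv₂ = |v₂ − v_a| = 1.4473 km/s.
Δv = Δv₁ + Δv₂ = 2.1434 + 1.4473 = 3.591 km/s.

Δv = 3.59 km/s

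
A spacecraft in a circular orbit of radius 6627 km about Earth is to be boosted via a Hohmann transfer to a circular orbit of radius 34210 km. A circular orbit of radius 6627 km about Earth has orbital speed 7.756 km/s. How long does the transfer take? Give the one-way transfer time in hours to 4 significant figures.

t = 4.033 hours

From the circular-orbit relation v² = μ/r at r = 6627 km: μ = v²r = (7.756)² × 6627 = 3.98651×10^5 km³/s².
The Hohmann ellipse has a_t = (r₁ + r₂)/2 = 20418.5 km.
By Kepler's third law the transfer-orbit period is T = 2π√(a_t³/μ), so t = T/2 = 14520 s.
Converting: 14520 s ÷ 3600 s/hour = 4.033 hours.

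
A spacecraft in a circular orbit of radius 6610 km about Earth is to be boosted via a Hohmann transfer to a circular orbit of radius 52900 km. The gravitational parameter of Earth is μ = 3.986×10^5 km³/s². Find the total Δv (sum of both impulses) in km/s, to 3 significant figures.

Δv = 4.04 km/s

Semi-major axis of the transfer orbit: a_t = (6610 + 52900)/2 = 29755 km.
At r₁ the circular-orbit speed is v₁ = √(μ/r₁) = 7.76547 km/s.
Transfer-orbit speed at r₁ (vis-viva equation): v_p = √[μ(2/r₁ − 1/a_t)] = 10.3542 km/s.
First burn Δv₁ = |v_p − v₁| = 2.589 km/s.
Circular speed at r₂: v₂ = √(μ/r₂) = 2.745 km/s.
Transfer-orbit speed at r₂: v_a = √[μ(2/r₂ − 1/a_t)] = 1.294 km/s.
Second burn Δv₂ = |v₂ − v_a| = 1.451 km/s.
Total Δv = Δv₁ + Δv₂ = 4.040 km/s.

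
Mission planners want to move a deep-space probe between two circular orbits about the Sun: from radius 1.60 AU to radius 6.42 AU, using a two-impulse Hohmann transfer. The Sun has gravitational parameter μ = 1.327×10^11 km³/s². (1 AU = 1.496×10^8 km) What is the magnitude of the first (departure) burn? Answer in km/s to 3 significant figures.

Δv₁ = 6.25 km/s

In km: r₁ = 1.60 × 1.496×10^8 = 2.3936×10^8 km; r₂ = 6.42 × 1.496×10^8 = 9.60432×10^8 km.
The Hohmann ellipse has a_t = (r₁ + r₂)/2 = 5.99896×10^8 km.
On the circular orbit at r = 2.3936×10^8 km, v_c = √(μ/r) = 23.5456 km/s.
Transfer-orbit speed at the same r (vis-viva, a = a_t): v_t = √[μ(2/r − 1/a_t)] = 29.7924 km/s.
Δv₁ = |v_t − v_c| = |29.7924 − 23.5456| = 6.247 km/s.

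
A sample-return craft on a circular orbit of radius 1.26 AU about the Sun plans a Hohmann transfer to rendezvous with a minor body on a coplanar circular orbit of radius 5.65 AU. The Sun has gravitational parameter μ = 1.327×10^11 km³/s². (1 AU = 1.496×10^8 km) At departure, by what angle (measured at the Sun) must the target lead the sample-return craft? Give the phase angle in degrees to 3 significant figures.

φ = 93.9°

In km: r₁ = 1.26 × 1.496×10^8 = 1.88496×10^8 km; r₂ = 5.65 × 1.496×10^8 = 8.4524×10^8 km.
Transfer-ellipse semi-major axis a_t = (r₁ + r₂)/2 = (1.88496×10^8 + 8.4524×10^8)/2 = 5.16868×10^8 km.
Transfer time t = π√(a_t³/μ) = 1.013407×10^8 s.
The target's mean motion on its circular orbit is ω₂ = √(μ/r₂³) = 1.482400×10^-8 rad/s.
Angle swept by the target during transfer: ω₂·t = 1.50227 rad = 86.07°.
The sample-return craft traverses 180° on the transfer ellipse, so the target must lead by 180° − 86.07° = 93.9°.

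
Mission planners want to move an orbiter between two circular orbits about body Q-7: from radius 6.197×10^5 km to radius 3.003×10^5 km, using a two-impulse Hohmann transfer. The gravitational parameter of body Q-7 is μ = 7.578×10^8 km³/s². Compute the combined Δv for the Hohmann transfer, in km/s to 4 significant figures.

Δv = 14.79 km/s

The Hohmann ellipse has a_t = (r₁ + r₂)/2 = 4.600×10^5 km.
At r₁ the circular-orbit speed is v₁ = √(μ/r₁) = 34.969 km/s.
Transfer-orbit speed at r₁ (vis-viva): v_a = √[μ(2/r₁ − 1/a_t)] = 28.254 km/s.
First burn Δv₁ = |v_a − v₁| = 6.715 km/s.
At r₂, v₂ = √(μ/r₂) = 50.234 km/s.
Transfer-orbit speed at r₂: v_p = √[μ(2/r₂ − 1/a_t)] = 58.306 km/s.
Second burn Δv₂ = |v₂ − v_p| = 8.072 km/s.
Δv = Δv₁ + Δv₂ = 6.715 + 8.072 = 14.79 km/s.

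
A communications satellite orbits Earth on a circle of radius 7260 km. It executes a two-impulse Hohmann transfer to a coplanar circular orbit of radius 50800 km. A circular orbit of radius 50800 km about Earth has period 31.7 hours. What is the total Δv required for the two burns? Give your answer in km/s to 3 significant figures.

Δv = 3.79 km/s

From Kepler's third law T² = 4π²r³/μ at r = 50800 km, T = 31.7 hours = 31.7 × 3600 s = 1.1412×10^5 s: μ = 4π²r³/T² = 3.97400×10^5 km³/s².
Transfer-ellipse semi-major axis a_t = (r₁ + r₂)/2 = (7260 + 50800)/2 = 29030 km.
Circular speed at r₁: v₁ = √(μ/r₁) = √(3.97400×10^5/7260) = 7.3985 km/s.
Transfer-orbit speed at r₁ (vis-viva equation): v_p = √[μ(2/r₁ − 1/a_t)] = 9.7871 km/s.
First burn Δv₁ = |v_p − v₁| = 2.389 km/s.
At r₂, v₂ = √(μ/r₂) = 2.797 km/s.
Transfer-orbit speed at r₂: v_a = √[μ(2/r₂ − 1/a_t)] = 1.399 km/s.
Second burn Δv₂ = |v₂ − v_a| = 1.398 km/s.
Total Δv = Δv₁ + Δv₂ = 3.787 km/s.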